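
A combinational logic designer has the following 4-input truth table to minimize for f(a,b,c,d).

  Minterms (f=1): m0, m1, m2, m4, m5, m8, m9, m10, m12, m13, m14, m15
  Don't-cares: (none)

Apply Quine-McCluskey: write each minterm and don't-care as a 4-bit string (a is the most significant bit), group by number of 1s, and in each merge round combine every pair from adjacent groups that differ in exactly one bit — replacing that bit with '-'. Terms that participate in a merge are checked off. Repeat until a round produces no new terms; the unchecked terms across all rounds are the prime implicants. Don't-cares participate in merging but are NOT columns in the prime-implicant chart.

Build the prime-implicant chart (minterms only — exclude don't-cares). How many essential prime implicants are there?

3

size-2^0 implicants → 0000(✓)  0001(✓)  0010(✓)  0100(✓)  0101(✓)  1000(✓)  1001(✓)  1010(✓)  1100(✓)  1101(✓)  1110(✓)  1111(✓)
size-2^1 implicants → -000(✓)  -001(✓)  -010(✓)  -100(✓)  -101(✓)  0-00(✓)  0-01(✓)  00-0(✓)  000-(✓)  010-(✓)  1-00(✓)  1-01(✓)  1-10(✓)  10-0(✓)  100-(✓)  11-0(✓)  11-1(✓)  110-(✓)  111-(✓)
size-2^2 implicants → --00(✓)  --01(✓)  -0-0  -00-(✓)  -10-(✓)  0-0-(✓)  1--0  1-0-(✓)  11--
size-2^3 implicants → --0-
Unchecked terms (primes): --0-, -0-0, 1--0, 11--
Minterm coverage:
  m0 ⊆ --0-,-0-0
  m1 ⊆ --0- [E]
  m2 ⊆ -0-0 [E]
  m4 ⊆ --0- [E]
  m5 ⊆ --0- [E]
  m8 ⊆ --0-,-0-0,1--0
  m9 ⊆ --0- [E]
  m10 ⊆ -0-0,1--0
  m12 ⊆ --0-,1--0,11--
  m13 ⊆ --0-,11--
  m14 ⊆ 1--0,11--
  m15 ⊆ 11-- [E]
E = {--0-, -0-0, 11--}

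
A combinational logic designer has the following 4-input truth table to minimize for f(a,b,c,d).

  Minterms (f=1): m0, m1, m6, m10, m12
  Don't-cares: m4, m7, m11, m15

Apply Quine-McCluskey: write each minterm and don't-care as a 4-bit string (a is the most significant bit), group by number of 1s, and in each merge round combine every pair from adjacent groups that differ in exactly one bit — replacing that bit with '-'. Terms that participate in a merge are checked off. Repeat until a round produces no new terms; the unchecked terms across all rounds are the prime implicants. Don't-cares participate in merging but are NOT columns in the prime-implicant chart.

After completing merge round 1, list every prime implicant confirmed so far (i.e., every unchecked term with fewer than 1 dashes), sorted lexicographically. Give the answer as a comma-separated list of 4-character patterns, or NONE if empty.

NONE

[col 0] 0000*, 0001*, 0100*, 0110*, 0111*, 1010*, 1011*, 1100*, 1111*
[col 1] -100, -111, 0-00, 000-, 01-0, 011-, 1-11, 101-
Prime implicants: -100, -111, 0-00, 000-, 01-0, 011-, 1-11, 101-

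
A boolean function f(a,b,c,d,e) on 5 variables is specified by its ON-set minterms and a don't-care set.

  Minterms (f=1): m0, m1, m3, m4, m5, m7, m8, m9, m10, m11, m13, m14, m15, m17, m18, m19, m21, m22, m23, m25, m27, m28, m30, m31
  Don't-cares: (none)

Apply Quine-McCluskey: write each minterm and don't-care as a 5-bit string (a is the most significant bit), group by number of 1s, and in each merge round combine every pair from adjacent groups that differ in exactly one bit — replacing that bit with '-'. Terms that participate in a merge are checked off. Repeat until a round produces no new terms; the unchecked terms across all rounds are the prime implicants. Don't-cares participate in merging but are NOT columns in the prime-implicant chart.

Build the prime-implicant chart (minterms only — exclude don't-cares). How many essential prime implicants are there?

Round 0: 00000✓ 00001✓ 00011✓ 00100✓ 00101✓ 00111✓ 01000✓ 01001✓ 01010✓ 01011✓ 01101✓ 01110✓ 01111✓ 10001✓ 10010✓ 10011✓ 10101✓ 10110✓ 10111✓ 11001✓ 11011✓ 11100✓ 11110✓ 11111✓
Round 1: -0001✓ -0011✓ -0101✓ -0111✓ -1001✓ -1011✓ -1110✓ -1111✓ 0-000✓ 0-001✓ 0-011✓ 0-101✓ 0-111✓ 00-00✓ 00-01✓ 00-11✓ 000-1✓ 0000-✓ 001-1✓ 0010-✓ 01-01✓ 01-10✓ 01-11✓ 010-0✓ 010-1✓ 0100-✓ 0101-✓ 011-1✓ 0111-✓ 1-001✓ 1-011✓ 1-110✓ 1-111✓ 10-01✓ 10-10✓ 10-11✓ 100-1✓ 1001-✓ 101-1✓ 1011-✓ 11-11✓ 110-1✓ 111-0 1111-✓
Round 2: --001✓ --011✓ --111✓ -0-01✓ -0-11✓ -00-1✓ -01-1✓ -1-11✓ -10-1✓ -111- 0--01✓ 0--11✓ 0-0-1✓ 0-00- 0-1-1✓ 00--1✓ 00-0- 01--1✓ 01-1- 010-- 1--11✓ 1-0-1✓ 1-11- 10--1✓ 10-1-
Round 3: ---11 --0-1 -0--1 0---1
PIs = {---11, --0-1, -0--1, -111-, 0---1, 0-00-, 00-0-, 01-1-, 010--, 1-11-, 10-1-, 111-0}
Coverage chart:
  m0: 0-00-,00-0-
  m1: --0-1,-0--1,0---1,0-00-,00-0-
  m3: ---11,--0-1,-0--1,0---1
  m4: 00-0- ←essential
  m5: -0--1,0---1,00-0-
  m7: ---11,-0--1,0---1
  m8: 0-00-,010--
  m9: --0-1,0---1,0-00-,010--
  m10: 01-1-,010--
  m11: ---11,--0-1,0---1,01-1-,010--
  m13: 0---1 ←essential
  m14: -111-,01-1-
  m15: ---11,-111-,0---1,01-1-
  m17: --0-1,-0--1
  m18: 10-1- ←essential
  m19: ---11,--0-1,-0--1,10-1-
  m21: -0--1 ←essential
  m22: 1-11-,10-1-
  m23: ---11,-0--1,1-11-,10-1-
  m25: --0-1 ←essential
  m27: ---11,--0-1
  m28: 111-0 ←essential
  m30: -111-,1-11-,111-0
  m31: ---11,-111-,1-11-
Essential: --0-1, -0--1, 0---1, 00-0-, 10-1-, 111-0

6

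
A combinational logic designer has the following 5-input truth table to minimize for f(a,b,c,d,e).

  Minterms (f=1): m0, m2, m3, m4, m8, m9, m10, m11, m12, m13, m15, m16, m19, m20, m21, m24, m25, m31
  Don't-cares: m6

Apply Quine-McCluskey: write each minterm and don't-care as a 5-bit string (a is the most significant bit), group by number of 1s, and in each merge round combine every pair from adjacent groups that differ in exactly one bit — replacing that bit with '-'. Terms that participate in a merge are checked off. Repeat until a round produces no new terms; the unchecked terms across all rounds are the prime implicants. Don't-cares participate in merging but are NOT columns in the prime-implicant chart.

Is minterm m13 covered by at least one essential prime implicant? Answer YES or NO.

NO

[col 0] 00000*, 00010*, 00011*, 00100*, 00110*, 01000*, 01001*, 01010*, 01011*, 01100*, 01101*, 01111*, 10000*, 10011*, 10100*, 10101*, 11000*, 11001*, 11111*
[col 1] -0000*, -0011, -0100*, -1000*, -1001*, -1111, 0-000*, 0-010*, 0-011*, 0-100*, 00-00*, 00-10*, 000-0*, 0001-*, 001-0*, 01-00*, 01-01*, 01-11*, 010-0*, 010-1*, 0100-*, 0101-*, 011-1*, 0110-*, 1-000*, 10-00*, 1010-, 1100-*
[col 2] --000, -0-00, -100-, 0--00, 0-0-0, 0-01-, 00--0, 01--1, 01-0-, 010--
Prime implicants: --000, -0-00, -0011, -100-, -1111, 0--00, 0-0-0, 0-01-, 00--0, 01--1, 01-0-, 010--, 1010-
PI chart (minterm → PIs covering it):
  0 | --000,-0-00,0--00,0-0-0,00--0
  2 | 0-0-0,0-01-,00--0
  3 | -0011,0-01-
  4 | -0-00,0--00,00--0
  8 | --000,-100-,0--00,0-0-0,01-0-,010--
  9 | -100-,01--1,01-0-,010--
  10 | 0-0-0,0-01-,010--
  11 | 0-01-,01--1,010--
  12 | 0--00,01-0-
  13 | 01--1,01-0-
  15 | -1111,01--1
  16 | --000,-0-00
  19 | -0011  (sole → essential)
  20 | -0-00,1010-
  21 | 1010-  (sole → essential)
  24 | --000,-100-
  25 | -100-  (sole → essential)
  31 | -1111  (sole → essential)
Essential prime implicants: -0011, -100-, -1111, 1010-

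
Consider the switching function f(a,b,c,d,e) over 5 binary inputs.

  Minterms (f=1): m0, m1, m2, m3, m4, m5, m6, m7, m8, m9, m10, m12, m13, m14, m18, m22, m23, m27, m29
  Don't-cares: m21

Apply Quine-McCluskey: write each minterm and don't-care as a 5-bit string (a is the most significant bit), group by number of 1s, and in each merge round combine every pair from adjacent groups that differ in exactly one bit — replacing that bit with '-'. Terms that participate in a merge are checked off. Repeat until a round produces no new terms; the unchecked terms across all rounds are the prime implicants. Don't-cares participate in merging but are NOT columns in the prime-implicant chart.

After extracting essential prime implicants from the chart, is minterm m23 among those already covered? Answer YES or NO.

Round 0: 00000✓ 00001✓ 00010✓ 00011✓ 00100✓ 00101✓ 00110✓ 00111✓ 01000✓ 01001✓ 01010✓ 01100✓ 01101✓ 01110✓ 10010✓ 10101✓ 10110✓ 10111✓ 11011 11101✓
Round 1: -0010✓ -0101✓ -0110✓ -0111✓ -1101✓ 0-000✓ 0-001✓ 0-010✓ 0-100✓ 0-101✓ 0-110✓ 00-00✓ 00-01✓ 00-10✓ 00-11✓ 000-0✓ 000-1✓ 0000-✓ 0001-✓ 001-0✓ 001-1✓ 0010-✓ 0011-✓ 01-00✓ 01-01✓ 01-10✓ 010-0✓ 0100-✓ 011-0✓ 0110-✓ 1-101✓ 10-10✓ 101-1✓ 1011-✓
Round 2: --101 -0-10 -01-1 -011- 0--00✓ 0--01✓ 0--10✓ 0-0-0✓ 0-00-✓ 0-1-0✓ 0-10-✓ 00--0✓ 00--1✓ 00-0-✓ 00-1-✓ 000--✓ 001--✓ 01--0✓ 01-0-✓
Round 3: 0---0 0--0- 00---
PIs = {--101, -0-10, -01-1, -011-, 0---0, 0--0-, 00---, 11011}
Coverage chart:
  m0: 0---0,0--0-,00---
  m1: 0--0-,00---
  m2: -0-10,0---0,00---
  m3: 00--- ←essential
  m4: 0---0,0--0-,00---
  m5: --101,-01-1,0--0-,00---
  m6: -0-10,-011-,0---0,00---
  m7: -01-1,-011-,00---
  m8: 0---0,0--0-
  m9: 0--0- ←essential
  m10: 0---0 ←essential
  m12: 0---0,0--0-
  m13: --101,0--0-
  m14: 0---0 ←essential
  m18: -0-10 ←essential
  m22: -0-10,-011-
  m23: -01-1,-011-
  m27: 11011 ←essential
  m29: --101 ←essential
Essential: --101, -0-10, 0---0, 0--0-, 00---, 11011

NO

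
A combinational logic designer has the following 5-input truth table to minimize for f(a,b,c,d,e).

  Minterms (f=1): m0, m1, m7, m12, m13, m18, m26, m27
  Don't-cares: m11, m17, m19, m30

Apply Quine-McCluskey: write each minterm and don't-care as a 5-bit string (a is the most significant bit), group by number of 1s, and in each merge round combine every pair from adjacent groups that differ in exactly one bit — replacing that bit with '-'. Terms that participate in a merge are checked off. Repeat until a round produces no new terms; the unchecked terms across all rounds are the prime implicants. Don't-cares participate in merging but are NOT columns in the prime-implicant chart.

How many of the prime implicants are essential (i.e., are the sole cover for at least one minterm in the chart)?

[col 0] 00000*, 00001*, 00111, 01011*, 01100*, 01101*, 10001*, 10010*, 10011*, 11010*, 11011*, 11110*
[col 1] -0001, -1011, 0000-, 0110-, 1-010*, 1-011*, 100-1, 1001-*, 11-10, 1101-*
[col 2] 1-01-
Prime implicants: -0001, -1011, 0000-, 00111, 0110-, 1-01-, 100-1, 11-10
PI chart (minterm → PIs covering it):
  0 | 0000-  (sole → essential)
  1 | -0001,0000-
  7 | 00111  (sole → essential)
  12 | 0110-  (sole → essential)
  13 | 0110-  (sole → essential)
  18 | 1-01-  (sole → essential)
  26 | 1-01-,11-10
  27 | -1011,1-01-
Essential prime implicants: 0000-, 00111, 0110-, 1-01-

4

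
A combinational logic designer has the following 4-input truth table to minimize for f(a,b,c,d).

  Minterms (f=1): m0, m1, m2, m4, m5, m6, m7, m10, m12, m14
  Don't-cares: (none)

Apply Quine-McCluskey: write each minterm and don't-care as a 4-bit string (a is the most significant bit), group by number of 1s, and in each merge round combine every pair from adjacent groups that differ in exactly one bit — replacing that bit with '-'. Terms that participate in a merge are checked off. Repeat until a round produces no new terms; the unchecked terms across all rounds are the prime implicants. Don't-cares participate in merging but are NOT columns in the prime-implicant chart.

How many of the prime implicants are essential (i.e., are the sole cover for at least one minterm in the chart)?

4

[col 0] 0000*, 0001*, 0010*, 0100*, 0101*, 0110*, 0111*, 1010*, 1100*, 1110*
[col 1] -010*, -100*, -110*, 0-00*, 0-01*, 0-10*, 00-0*, 000-*, 01-0*, 01-1*, 010-*, 011-*, 1-10*, 11-0*
[col 2] --10, -1-0, 0--0, 0-0-, 01--
Prime implicants: --10, -1-0, 0--0, 0-0-, 01--
PI chart (minterm → PIs covering it):
  0 | 0--0,0-0-
  1 | 0-0-  (sole → essential)
  2 | --10,0--0
  4 | -1-0,0--0,0-0-,01--
  5 | 0-0-,01--
  6 | --10,-1-0,0--0,01--
  7 | 01--  (sole → essential)
  10 | --10  (sole → essential)
  12 | -1-0  (sole → essential)
  14 | --10,-1-0
Essential prime implicants: --10, -1-0, 0-0-, 01--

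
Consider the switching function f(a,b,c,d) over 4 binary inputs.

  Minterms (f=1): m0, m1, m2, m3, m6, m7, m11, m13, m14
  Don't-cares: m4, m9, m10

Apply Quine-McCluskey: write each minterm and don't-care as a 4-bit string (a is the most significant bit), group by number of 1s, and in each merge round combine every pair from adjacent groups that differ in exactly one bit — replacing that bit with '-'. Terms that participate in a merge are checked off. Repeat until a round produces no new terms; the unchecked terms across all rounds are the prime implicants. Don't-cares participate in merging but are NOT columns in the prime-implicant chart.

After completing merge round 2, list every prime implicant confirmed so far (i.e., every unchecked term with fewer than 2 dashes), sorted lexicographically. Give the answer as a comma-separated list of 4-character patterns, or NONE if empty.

[col 0] 0000*, 0001*, 0010*, 0011*, 0100*, 0110*, 0111*, 1001*, 1010*, 1011*, 1101*, 1110*
[col 1] -001*, -010*, -011*, -110*, 0-00*, 0-10*, 0-11*, 00-0*, 00-1*, 000-*, 001-*, 01-0*, 011-*, 1-01, 1-10*, 10-1*, 101-*
[col 2] --10, -0-1, -01-, 0--0, 0-1-, 00--
Prime implicants: --10, -0-1, -01-, 0--0, 0-1-, 00--, 1-01

1-01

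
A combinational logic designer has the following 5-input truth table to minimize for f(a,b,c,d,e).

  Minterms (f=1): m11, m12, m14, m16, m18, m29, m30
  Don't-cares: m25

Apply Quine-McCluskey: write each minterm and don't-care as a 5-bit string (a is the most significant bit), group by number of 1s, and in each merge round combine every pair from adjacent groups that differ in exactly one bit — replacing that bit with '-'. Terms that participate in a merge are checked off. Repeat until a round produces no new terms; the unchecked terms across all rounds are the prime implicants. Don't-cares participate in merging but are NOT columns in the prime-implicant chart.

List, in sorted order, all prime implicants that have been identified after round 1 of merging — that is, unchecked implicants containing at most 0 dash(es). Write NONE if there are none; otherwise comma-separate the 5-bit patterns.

Round 0: 01011 01100✓ 01110✓ 10000✓ 10010✓ 11001✓ 11101✓ 11110✓
Round 1: -1110 011-0 100-0 11-01
PIs = {-1110, 01011, 011-0, 100-0, 11-01}

01011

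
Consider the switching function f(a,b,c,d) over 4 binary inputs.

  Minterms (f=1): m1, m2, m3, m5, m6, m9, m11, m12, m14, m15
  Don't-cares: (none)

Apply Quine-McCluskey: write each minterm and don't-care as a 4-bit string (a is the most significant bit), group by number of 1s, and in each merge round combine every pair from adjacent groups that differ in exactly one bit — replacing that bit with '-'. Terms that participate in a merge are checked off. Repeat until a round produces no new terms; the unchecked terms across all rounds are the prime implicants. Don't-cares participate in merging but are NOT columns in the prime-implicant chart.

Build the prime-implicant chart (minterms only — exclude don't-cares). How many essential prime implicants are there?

3

size-2^0 implicants → 0001(✓)  0010(✓)  0011(✓)  0101(✓)  0110(✓)  1001(✓)  1011(✓)  1100(✓)  1110(✓)  1111(✓)
size-2^1 implicants → -001(✓)  -011(✓)  -110  0-01  0-10  00-1(✓)  001-  1-11  10-1(✓)  11-0  111-
size-2^2 implicants → -0-1
Unchecked terms (primes): -0-1, -110, 0-01, 0-10, 001-, 1-11, 11-0, 111-
Minterm coverage:
  m1 ⊆ -0-1,0-01
  m2 ⊆ 0-10,001-
  m3 ⊆ -0-1,001-
  m5 ⊆ 0-01 [E]
  m6 ⊆ -110,0-10
  m9 ⊆ -0-1 [E]
  m11 ⊆ -0-1,1-11
  m12 ⊆ 11-0 [E]
  m14 ⊆ -110,11-0,111-
  m15 ⊆ 1-11,111-
E = {-0-1, 0-01, 11-0}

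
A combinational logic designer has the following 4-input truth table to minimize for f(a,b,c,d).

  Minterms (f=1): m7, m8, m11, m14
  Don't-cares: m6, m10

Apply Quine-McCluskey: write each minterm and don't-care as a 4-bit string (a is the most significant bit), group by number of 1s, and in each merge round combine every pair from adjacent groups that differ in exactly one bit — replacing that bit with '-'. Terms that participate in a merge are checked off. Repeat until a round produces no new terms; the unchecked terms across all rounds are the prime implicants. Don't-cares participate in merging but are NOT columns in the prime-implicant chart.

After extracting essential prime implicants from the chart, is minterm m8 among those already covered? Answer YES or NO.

size-2^0 implicants → 0110(✓)  0111(✓)  1000(✓)  1010(✓)  1011(✓)  1110(✓)
size-2^1 implicants → -110  011-  1-10  10-0  101-
Unchecked terms (primes): -110, 011-, 1-10, 10-0, 101-
Minterm coverage:
  m7 ⊆ 011- [E]
  m8 ⊆ 10-0 [E]
  m11 ⊆ 101- [E]
  m14 ⊆ -110,1-10
E = {011-, 10-0, 101-}

YES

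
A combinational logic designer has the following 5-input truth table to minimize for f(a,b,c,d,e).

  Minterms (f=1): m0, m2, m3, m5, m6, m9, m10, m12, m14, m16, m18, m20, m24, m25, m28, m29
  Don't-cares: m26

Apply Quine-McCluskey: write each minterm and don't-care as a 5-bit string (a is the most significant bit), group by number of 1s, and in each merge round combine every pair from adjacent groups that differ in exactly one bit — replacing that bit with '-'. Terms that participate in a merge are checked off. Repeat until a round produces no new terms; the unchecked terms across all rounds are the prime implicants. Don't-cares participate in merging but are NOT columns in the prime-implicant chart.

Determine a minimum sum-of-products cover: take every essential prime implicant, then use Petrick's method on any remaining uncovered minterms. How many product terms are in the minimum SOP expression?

8

[col 0] 00000*, 00010*, 00011*, 00101, 00110*, 01001*, 01010*, 01100*, 01110*, 10000*, 10010*, 10100*, 11000*, 11001*, 11010*, 11100*, 11101*
[col 1] -0000*, -0010*, -1001, -1010*, -1100, 0-010*, 0-110*, 00-10*, 000-0*, 0001-, 01-10*, 011-0, 1-000*, 1-010*, 1-100*, 10-00*, 100-0*, 11-00*, 11-01*, 110-0*, 1100-*, 1110-*
[col 2] --010, -00-0, 0--10, 1--00, 1-0-0, 11-0-
Prime implicants: --010, -00-0, -1001, -1100, 0--10, 0001-, 00101, 011-0, 1--00, 1-0-0, 11-0-
PI chart (minterm → PIs covering it):
  0 | -00-0  (sole → essential)
  2 | --010,-00-0,0--10,0001-
  3 | 0001-  (sole → essential)
  5 | 00101  (sole → essential)
  6 | 0--10  (sole → essential)
  9 | -1001  (sole → essential)
  10 | --010,0--10
  12 | -1100,011-0
  14 | 0--10,011-0
  16 | -00-0,1--00,1-0-0
  18 | --010,-00-0,1-0-0
  20 | 1--00  (sole → essential)
  24 | 1--00,1-0-0,11-0-
  25 | -1001,11-0-
  28 | -1100,1--00,11-0-
  29 | 11-0-  (sole → essential)
Essential prime implicants: -00-0, -1001, 0--10, 0001-, 00101, 1--00, 11-0-
Petrick residual → -1100
Minimum SOP uses 8 PIs: b'c'e' + bc'd'e + bcd'e' + a'de' + a'b'c'd + a'b'cd'e + ad'e' + abd'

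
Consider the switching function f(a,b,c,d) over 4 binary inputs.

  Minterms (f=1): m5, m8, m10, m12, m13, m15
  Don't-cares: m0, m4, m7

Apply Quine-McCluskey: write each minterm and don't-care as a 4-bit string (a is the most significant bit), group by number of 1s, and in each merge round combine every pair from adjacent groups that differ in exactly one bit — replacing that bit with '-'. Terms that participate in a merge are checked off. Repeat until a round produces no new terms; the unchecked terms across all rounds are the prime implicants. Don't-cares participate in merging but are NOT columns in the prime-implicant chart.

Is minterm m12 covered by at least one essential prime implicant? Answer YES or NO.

NO

[col 0] 0000*, 0100*, 0101*, 0111*, 1000*, 1010*, 1100*, 1101*, 1111*
[col 1] -000*, -100*, -101*, -111*, 0-00*, 01-1*, 010-*, 1-00*, 10-0, 11-1*, 110-*
[col 2] --00, -1-1, -10-
Prime implicants: --00, -1-1, -10-, 10-0
PI chart (minterm → PIs covering it):
  5 | -1-1,-10-
  8 | --00,10-0
  10 | 10-0  (sole → essential)
  12 | --00,-10-
  13 | -1-1,-10-
  15 | -1-1  (sole → essential)
Essential prime implicants: -1-1, 10-0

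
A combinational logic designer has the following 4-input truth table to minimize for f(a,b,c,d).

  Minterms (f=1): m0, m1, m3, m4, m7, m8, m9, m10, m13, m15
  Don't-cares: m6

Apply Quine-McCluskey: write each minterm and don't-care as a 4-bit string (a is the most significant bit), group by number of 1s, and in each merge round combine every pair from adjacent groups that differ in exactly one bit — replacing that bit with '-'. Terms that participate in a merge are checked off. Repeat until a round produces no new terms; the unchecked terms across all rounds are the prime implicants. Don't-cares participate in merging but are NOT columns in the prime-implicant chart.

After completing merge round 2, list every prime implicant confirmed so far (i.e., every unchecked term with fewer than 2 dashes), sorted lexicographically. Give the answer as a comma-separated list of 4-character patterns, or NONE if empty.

size-2^0 implicants → 0000(✓)  0001(✓)  0011(✓)  0100(✓)  0110(✓)  0111(✓)  1000(✓)  1001(✓)  1010(✓)  1101(✓)  1111(✓)
size-2^1 implicants → -000(✓)  -001(✓)  -111  0-00  0-11  00-1  000-(✓)  01-0  011-  1-01  10-0  100-(✓)  11-1
size-2^2 implicants → -00-
Unchecked terms (primes): -00-, -111, 0-00, 0-11, 00-1, 01-0, 011-, 1-01, 10-0, 11-1

-111, 0-00, 0-11, 00-1, 01-0, 011-, 1-01, 10-0, 11-1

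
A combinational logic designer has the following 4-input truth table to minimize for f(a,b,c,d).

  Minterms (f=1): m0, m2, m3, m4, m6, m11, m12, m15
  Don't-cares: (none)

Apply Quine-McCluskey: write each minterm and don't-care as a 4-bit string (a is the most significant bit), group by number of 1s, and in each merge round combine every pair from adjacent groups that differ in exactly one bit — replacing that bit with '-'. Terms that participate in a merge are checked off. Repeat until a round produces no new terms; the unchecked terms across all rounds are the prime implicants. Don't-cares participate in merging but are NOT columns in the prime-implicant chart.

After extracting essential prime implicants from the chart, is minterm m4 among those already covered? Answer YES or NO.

YES

Round 0: 0000✓ 0010✓ 0011✓ 0100✓ 0110✓ 1011✓ 1100✓ 1111✓
Round 1: -011 -100 0-00✓ 0-10✓ 00-0✓ 001- 01-0✓ 1-11
Round 2: 0--0
PIs = {-011, -100, 0--0, 001-, 1-11}
Coverage chart:
  m0: 0--0 ←essential
  m2: 0--0,001-
  m3: -011,001-
  m4: -100,0--0
  m6: 0--0 ←essential
  m11: -011,1-11
  m12: -100 ←essential
  m15: 1-11 ←essential
Essential: -100, 0--0, 1-11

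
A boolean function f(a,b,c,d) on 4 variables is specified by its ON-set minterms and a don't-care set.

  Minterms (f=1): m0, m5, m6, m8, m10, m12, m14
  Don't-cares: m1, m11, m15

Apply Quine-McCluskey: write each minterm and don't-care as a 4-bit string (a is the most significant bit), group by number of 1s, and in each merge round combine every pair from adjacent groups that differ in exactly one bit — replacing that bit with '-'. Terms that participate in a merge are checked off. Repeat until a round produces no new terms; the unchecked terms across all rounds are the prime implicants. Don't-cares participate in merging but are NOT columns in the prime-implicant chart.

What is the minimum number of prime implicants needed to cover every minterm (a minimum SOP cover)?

Round 0: 0000✓ 0001✓ 0101✓ 0110✓ 1000✓ 1010✓ 1011✓ 1100✓ 1110✓ 1111✓
Round 1: -000 -110 0-01 000- 1-00✓ 1-10✓ 1-11✓ 10-0✓ 101-✓ 11-0✓ 111-✓
Round 2: 1--0 1-1-
PIs = {-000, -110, 0-01, 000-, 1--0, 1-1-}
Coverage chart:
  m0: -000,000-
  m5: 0-01 ←essential
  m6: -110 ←essential
  m8: -000,1--0
  m10: 1--0,1-1-
  m12: 1--0 ←essential
  m14: -110,1--0,1-1-
Essential: -110, 0-01, 1--0
Petrick residual → -000
Min cover (4 terms): b'c'd' + bcd' + a'c'd + ad'

4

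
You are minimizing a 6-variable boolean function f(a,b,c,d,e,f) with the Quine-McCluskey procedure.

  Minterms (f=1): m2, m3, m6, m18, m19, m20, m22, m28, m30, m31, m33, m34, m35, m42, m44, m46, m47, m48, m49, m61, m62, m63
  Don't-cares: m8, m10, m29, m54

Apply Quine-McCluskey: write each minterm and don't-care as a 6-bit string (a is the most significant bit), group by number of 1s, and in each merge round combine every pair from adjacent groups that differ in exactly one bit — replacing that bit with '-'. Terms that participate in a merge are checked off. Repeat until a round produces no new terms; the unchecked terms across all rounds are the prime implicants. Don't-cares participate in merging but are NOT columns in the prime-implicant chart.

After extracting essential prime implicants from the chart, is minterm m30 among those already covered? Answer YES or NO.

Round 0: 000010✓ 000011✓ 000110✓ 001000✓ 001010✓ 010010✓ 010011✓ 010100✓ 010110✓ 011100✓ 011101✓ 011110✓ 011111✓ 100001✓ 100010✓ 100011✓ 101010✓ 101100✓ 101110✓ 101111✓ 110000✓ 110001✓ 110110✓ 111101✓ 111110✓ 111111✓
Round 1: -00010✓ -00011✓ -01010✓ -10110✓ -11101✓ -11110✓ -11111✓ 0-0010✓ 0-0011✓ 0-0110✓ 00-010✓ 000-10✓ 00001-✓ 0010-0 01-100✓ 01-110✓ 010-10✓ 01001-✓ 0101-0✓ 0111-0✓ 0111-1✓ 01110-✓ 01111-✓ 1-0001 1-1110✓ 1-1111✓ 10-010✓ 1000-1 10001-✓ 101-10 1011-0 10111-✓ 11-110✓ 11000- 1111-1✓ 11111-✓
Round 2: -0-010 -0001- -1-110 -111-1 -1111- 0-0-10 0-001- 01-1-0 0111-- 1-111-
PIs = {-0-010, -0001-, -1-110, -111-1, -1111-, 0-0-10, 0-001-, 0010-0, 01-1-0, 0111--, 1-0001, 1-111-, 1000-1, 101-10, 1011-0, 11000-}
Coverage chart:
  m2: -0-010,-0001-,0-0-10,0-001-
  m3: -0001-,0-001-
  m6: 0-0-10 ←essential
  m18: 0-0-10,0-001-
  m19: 0-001- ←essential
  m20: 01-1-0 ←essential
  m22: -1-110,0-0-10,01-1-0
  m28: 01-1-0,0111--
  m30: -1-110,-1111-,01-1-0,0111--
  m31: -111-1,-1111-,0111--
  m33: 1-0001,1000-1
  m34: -0-010,-0001-
  m35: -0001-,1000-1
  m42: -0-010,101-10
  m44: 1011-0 ←essential
  m46: 1-111-,101-10,1011-0
  m47: 1-111- ←essential
  m48: 11000- ←essential
  m49: 1-0001,11000-
  m61: -111-1 ←essential
  m62: -1-110,-1111-,1-111-
  m63: -111-1,-1111-,1-111-
Essential: -111-1, 0-0-10, 0-001-, 01-1-0, 1-111-, 1011-0, 11000-

YES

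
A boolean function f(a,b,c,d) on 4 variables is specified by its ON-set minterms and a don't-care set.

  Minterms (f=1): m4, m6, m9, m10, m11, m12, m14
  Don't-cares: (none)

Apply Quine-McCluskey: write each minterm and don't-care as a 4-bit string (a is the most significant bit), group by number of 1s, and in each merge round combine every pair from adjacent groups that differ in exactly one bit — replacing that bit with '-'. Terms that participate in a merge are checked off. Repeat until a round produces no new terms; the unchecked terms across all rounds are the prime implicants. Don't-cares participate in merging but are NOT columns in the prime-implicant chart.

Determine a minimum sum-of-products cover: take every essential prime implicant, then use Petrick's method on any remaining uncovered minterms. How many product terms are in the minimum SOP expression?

3

[col 0] 0100*, 0110*, 1001*, 1010*, 1011*, 1100*, 1110*
[col 1] -100*, -110*, 01-0*, 1-10, 10-1, 101-, 11-0*
[col 2] -1-0
Prime implicants: -1-0, 1-10, 10-1, 101-
PI chart (minterm → PIs covering it):
  4 | -1-0  (sole → essential)
  6 | -1-0  (sole → essential)
  9 | 10-1  (sole → essential)
  10 | 1-10,101-
  11 | 10-1,101-
  12 | -1-0  (sole → essential)
  14 | -1-0,1-10
Essential prime implicants: -1-0, 10-1
Petrick residual → 1-10
Minimum SOP uses 3 PIs: bd' + acd' + ab'd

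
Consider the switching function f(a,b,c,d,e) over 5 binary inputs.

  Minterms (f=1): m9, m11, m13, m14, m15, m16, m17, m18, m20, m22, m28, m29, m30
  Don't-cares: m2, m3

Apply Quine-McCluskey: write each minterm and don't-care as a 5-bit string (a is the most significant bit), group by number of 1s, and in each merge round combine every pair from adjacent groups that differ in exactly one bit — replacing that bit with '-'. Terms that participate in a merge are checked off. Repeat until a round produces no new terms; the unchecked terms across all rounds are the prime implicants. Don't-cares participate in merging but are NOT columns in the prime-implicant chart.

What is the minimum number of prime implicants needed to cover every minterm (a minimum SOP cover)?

5

[col 0] 00010*, 00011*, 01001*, 01011*, 01101*, 01110*, 01111*, 10000*, 10001*, 10010*, 10100*, 10110*, 11100*, 11101*, 11110*
[col 1] -0010, -1101, -1110, 0-011, 0001-, 01-01*, 01-11*, 010-1*, 011-1*, 0111-, 1-100*, 1-110*, 10-00*, 10-10*, 100-0*, 1000-, 101-0*, 111-0*, 1110-
[col 2] 01--1, 1-1-0, 10--0
Prime implicants: -0010, -1101, -1110, 0-011, 0001-, 01--1, 0111-, 1-1-0, 10--0, 1000-, 1110-
PI chart (minterm → PIs covering it):
  9 | 01--1  (sole → essential)
  11 | 0-011,01--1
  13 | -1101,01--1
  14 | -1110,0111-
  15 | 01--1,0111-
  16 | 10--0,1000-
  17 | 1000-  (sole → essential)
  18 | -0010,10--0
  20 | 1-1-0,10--0
  22 | 1-1-0,10--0
  28 | 1-1-0,1110-
  29 | -1101,1110-
  30 | -1110,1-1-0
Essential prime implicants: 01--1, 1000-
Petrick residual → -1110, 10--0, 1110-
Minimum SOP uses 5 PIs: bcde' + a'be + ab'e' + ab'c'd' + abcd'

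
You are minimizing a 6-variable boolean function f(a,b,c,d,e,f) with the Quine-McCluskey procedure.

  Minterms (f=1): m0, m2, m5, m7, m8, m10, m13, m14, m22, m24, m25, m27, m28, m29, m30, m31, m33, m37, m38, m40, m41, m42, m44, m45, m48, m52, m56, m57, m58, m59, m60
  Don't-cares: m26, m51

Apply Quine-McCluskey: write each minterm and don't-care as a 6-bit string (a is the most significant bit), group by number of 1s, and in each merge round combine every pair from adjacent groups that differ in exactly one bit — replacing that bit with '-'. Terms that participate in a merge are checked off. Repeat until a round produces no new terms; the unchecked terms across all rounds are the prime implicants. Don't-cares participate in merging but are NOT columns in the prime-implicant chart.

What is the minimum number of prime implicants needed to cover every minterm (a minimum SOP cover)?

12

Round 0: 000000✓ 000010✓ 000101✓ 000111✓ 001000✓ 001010✓ 001101✓ 001110✓ 010110✓ 011000✓ 011001✓ 011010✓ 011011✓ 011100✓ 011101✓ 011110✓ 011111✓ 100001✓ 100101✓ 100110 101000✓ 101001✓ 101010✓ 101100✓ 101101✓ 110000✓ 110011✓ 110100✓ 111000✓ 111001✓ 111010✓ 111011✓ 111100✓
Round 1: -00101✓ -01000✓ -01010✓ -01101✓ -11000✓ -11001✓ -11010✓ -11011✓ -11100✓ 0-1000✓ 0-1010✓ 0-1101 0-1110✓ 00-000✓ 00-010✓ 00-101✓ 0000-0✓ 0001-1 001-10✓ 0010-0✓ 01-110 011-00✓ 011-01✓ 011-10✓ 011-11✓ 0110-0✓ 0110-1✓ 01100-✓ 01101-✓ 0111-0✓ 0111-1✓ 01110-✓ 01111-✓ 1-1000✓ 1-1001✓ 1-1010✓ 1-1100✓ 10-001✓ 10-101✓ 100-01✓ 101-00✓ 101-01✓ 1010-0✓ 10100-✓ 10110-✓ 11-000✓ 11-011 11-100✓ 110-00✓ 111-00✓ 1110-0✓ 1110-1✓ 11100-✓ 11101-✓
Round 2: --1000✓ --1010✓ -0-101 -010-0✓ -11-00 -110-0✓ -110-1✓ -1100-✓ -1101-✓ 0-1-10 0-10-0✓ 00-0-0 011--0✓ 011--1✓ 011-0-✓ 011-1-✓ 0110--✓ 0111--✓ 1-1-00 1-10-0✓ 1-100- 10--01 101-0- 11--00 1110--✓
Round 3: --10-0 -110-- 011---
PIs = {--10-0, -0-101, -11-00, -110--, 0-1-10, 0-1101, 00-0-0, 0001-1, 01-110, 011---, 1-1-00, 1-100-, 10--01, 100110, 101-0-, 11--00, 11-011}
Coverage chart:
  m0: 00-0-0 ←essential
  m2: 00-0-0 ←essential
  m5: -0-101,0001-1
  m7: 0001-1 ←essential
  m8: --10-0,00-0-0
  m10: --10-0,0-1-10,00-0-0
  m13: -0-101,0-1101
  m14: 0-1-10 ←essential
  m22: 01-110 ←essential
  m24: --10-0,-11-00,-110--,011---
  m25: -110--,011---
  m27: -110--,011---
  m28: -11-00,011---
  m29: 0-1101,011---
  m30: 0-1-10,01-110,011---
  m31: 011--- ←essential
  m33: 10--01 ←essential
  m37: -0-101,10--01
  m38: 100110 ←essential
  m40: --10-0,1-1-00,1-100-,101-0-
  m41: 1-100-,10--01,101-0-
  m42: --10-0 ←essential
  m44: 1-1-00,101-0-
  m45: -0-101,10--01,101-0-
  m48: 11--00 ←essential
  m52: 11--00 ←essential
  m56: --10-0,-11-00,-110--,1-1-00,1-100-,11--00
  m57: -110--,1-100-
  m58: --10-0,-110--
  m59: -110--,11-011
  m60: -11-00,1-1-00,11--00
Essential: --10-0, 0-1-10, 00-0-0, 0001-1, 01-110, 011---, 10--01, 100110, 11--00
Petrick residual → -0-101, -110--, 1-1-00
Min cover (12 terms): cd'f' + b'de'f + bcd' + a'cef' + a'b'd'f' + a'b'c'df + a'bdef' + a'bc + ace'f' + ab'e'f + ab'c'def' + abe'f'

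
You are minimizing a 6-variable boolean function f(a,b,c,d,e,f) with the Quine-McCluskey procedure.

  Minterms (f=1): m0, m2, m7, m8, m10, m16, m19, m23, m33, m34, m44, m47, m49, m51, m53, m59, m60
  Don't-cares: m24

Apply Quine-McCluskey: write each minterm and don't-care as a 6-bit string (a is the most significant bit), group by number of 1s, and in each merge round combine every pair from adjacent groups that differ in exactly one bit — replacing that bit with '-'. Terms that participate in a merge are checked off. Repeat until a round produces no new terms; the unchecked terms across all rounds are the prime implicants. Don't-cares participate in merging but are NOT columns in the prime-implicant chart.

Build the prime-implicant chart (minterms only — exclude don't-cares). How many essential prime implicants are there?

Round 0: 000000✓ 000010✓ 000111✓ 001000✓ 001010✓ 010000✓ 010011✓ 010111✓ 011000✓ 100001✓ 100010✓ 101100✓ 101111 110001✓ 110011✓ 110101✓ 111011✓ 111100✓
Round 1: -00010 -10011 0-0000✓ 0-0111 0-1000✓ 00-000✓ 00-010✓ 0000-0✓ 0010-0✓ 01-000✓ 010-11 1-0001 1-1100 11-011 110-01 1100-1
Round 2: 0--000 00-0-0
PIs = {-00010, -10011, 0--000, 0-0111, 00-0-0, 010-11, 1-0001, 1-1100, 101111, 11-011, 110-01, 1100-1}
Coverage chart:
  m0: 0--000,00-0-0
  m2: -00010,00-0-0
  m7: 0-0111 ←essential
  m8: 0--000,00-0-0
  m10: 00-0-0 ←essential
  m16: 0--000 ←essential
  m19: -10011,010-11
  m23: 0-0111,010-11
  m33: 1-0001 ←essential
  m34: -00010 ←essential
  m44: 1-1100 ←essential
  m47: 101111 ←essential
  m49: 1-0001,110-01,1100-1
  m51: -10011,11-011,1100-1
  m53: 110-01 ←essential
  m59: 11-011 ←essential
  m60: 1-1100 ←essential
Essential: -00010, 0--000, 0-0111, 00-0-0, 1-0001, 1-1100, 101111, 11-011, 110-01

9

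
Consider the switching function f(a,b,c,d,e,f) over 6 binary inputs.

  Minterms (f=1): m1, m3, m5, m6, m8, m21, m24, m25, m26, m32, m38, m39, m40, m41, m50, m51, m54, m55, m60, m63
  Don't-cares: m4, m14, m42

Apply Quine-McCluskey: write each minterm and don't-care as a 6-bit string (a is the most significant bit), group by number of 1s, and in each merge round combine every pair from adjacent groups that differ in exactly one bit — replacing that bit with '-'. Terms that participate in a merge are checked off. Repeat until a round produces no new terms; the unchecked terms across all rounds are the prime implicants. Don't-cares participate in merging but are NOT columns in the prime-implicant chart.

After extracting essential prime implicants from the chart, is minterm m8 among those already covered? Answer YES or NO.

NO

size-2^0 implicants → 000001(✓)  000011(✓)  000100(✓)  000101(✓)  000110(✓)  001000(✓)  001110(✓)  010101(✓)  011000(✓)  011001(✓)  011010(✓)  100000(✓)  100110(✓)  100111(✓)  101000(✓)  101001(✓)  101010(✓)  110010(✓)  110011(✓)  110110(✓)  110111(✓)  111100  111111(✓)
size-2^1 implicants → -00110  -01000  0-0101  0-1000  00-110  000-01  0000-1  0001-0  00010-  0110-0  01100-  1-0110(✓)  1-0111(✓)  10-000  10011-(✓)  1010-0  10100-  11-111  110-10(✓)  110-11(✓)  11001-(✓)  11011-(✓)
size-2^2 implicants → 1-011-  110-1-
Unchecked terms (primes): -00110, -01000, 0-0101, 0-1000, 00-110, 000-01, 0000-1, 0001-0, 00010-, 0110-0, 01100-, 1-011-, 10-000, 1010-0, 10100-, 11-111, 110-1-, 111100
Minterm coverage:
  m1 ⊆ 000-01,0000-1
  m3 ⊆ 0000-1 [E]
  m5 ⊆ 0-0101,000-01,00010-
  m6 ⊆ -00110,00-110,0001-0
  m8 ⊆ -01000,0-1000
  m21 ⊆ 0-0101 [E]
  m24 ⊆ 0-1000,0110-0,01100-
  m25 ⊆ 01100- [E]
  m26 ⊆ 0110-0 [E]
  m32 ⊆ 10-000 [E]
  m38 ⊆ -00110,1-011-
  m39 ⊆ 1-011- [E]
  m40 ⊆ -01000,10-000,1010-0,10100-
  m41 ⊆ 10100- [E]
  m50 ⊆ 110-1- [E]
  m51 ⊆ 110-1- [E]
  m54 ⊆ 1-011-,110-1-
  m55 ⊆ 1-011-,11-111,110-1-
  m60 ⊆ 111100 [E]
  m63 ⊆ 11-111 [E]
E = {0-0101, 0000-1, 0110-0, 01100-, 1-011-, 10-000, 10100-, 11-111, 110-1-, 111100}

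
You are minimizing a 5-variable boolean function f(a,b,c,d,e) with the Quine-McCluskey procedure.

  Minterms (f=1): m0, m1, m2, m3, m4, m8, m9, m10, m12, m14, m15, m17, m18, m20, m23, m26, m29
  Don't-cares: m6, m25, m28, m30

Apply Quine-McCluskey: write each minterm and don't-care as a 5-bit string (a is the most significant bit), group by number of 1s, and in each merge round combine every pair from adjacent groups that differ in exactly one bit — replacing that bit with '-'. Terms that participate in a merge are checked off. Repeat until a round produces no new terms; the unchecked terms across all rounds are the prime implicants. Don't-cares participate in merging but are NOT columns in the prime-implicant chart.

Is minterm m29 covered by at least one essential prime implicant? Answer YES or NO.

NO

[col 0] 00000*, 00001*, 00010*, 00011*, 00100*, 00110*, 01000*, 01001*, 01010*, 01100*, 01110*, 01111*, 10001*, 10010*, 10100*, 10111, 11001*, 11010*, 11100*, 11101*, 11110*
[col 1] -0001*, -0010*, -0100*, -1001*, -1010*, -1100*, -1110*, 0-000*, 0-001*, 0-010*, 0-100*, 0-110*, 00-00*, 00-10*, 000-0*, 000-1*, 0000-*, 0001-*, 001-0*, 01-00*, 01-10*, 010-0*, 0100-*, 011-0*, 0111-, 1-001*, 1-010*, 1-100*, 11-01, 11-10*, 111-0*, 1110-
[col 2] --001, --010, --100, -1-10, -11-0, 0--00*, 0--10*, 0-0-0*, 0-00-, 0-1-0*, 00--0*, 000--, 01--0*
[col 3] 0---0
Prime implicants: --001, --010, --100, -1-10, -11-0, 0---0, 0-00-, 000--, 0111-, 10111, 11-01, 1110-
PI chart (minterm → PIs covering it):
  0 | 0---0,0-00-,000--
  1 | --001,0-00-,000--
  2 | --010,0---0,000--
  3 | 000--  (sole → essential)
  4 | --100,0---0
  8 | 0---0,0-00-
  9 | --001,0-00-
  10 | --010,-1-10,0---0
  12 | --100,-11-0,0---0
  14 | -1-10,-11-0,0---0,0111-
  15 | 0111-  (sole → essential)
  17 | --001  (sole → essential)
  18 | --010  (sole → essential)
  20 | --100  (sole → essential)
  23 | 10111  (sole → essential)
  26 | --010,-1-10
  29 | 11-01,1110-
Essential prime implicants: --001, --010, --100, 000--, 0111-, 10111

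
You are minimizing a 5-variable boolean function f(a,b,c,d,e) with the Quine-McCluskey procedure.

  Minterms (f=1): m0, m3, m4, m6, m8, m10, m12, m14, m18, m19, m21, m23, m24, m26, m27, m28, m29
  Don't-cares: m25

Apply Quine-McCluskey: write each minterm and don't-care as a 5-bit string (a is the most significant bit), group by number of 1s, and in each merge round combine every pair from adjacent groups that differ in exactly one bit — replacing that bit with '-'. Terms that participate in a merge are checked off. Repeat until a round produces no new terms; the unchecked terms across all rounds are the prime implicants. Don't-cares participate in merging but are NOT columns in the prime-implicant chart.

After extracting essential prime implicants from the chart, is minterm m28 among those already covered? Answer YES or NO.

Round 0: 00000✓ 00011✓ 00100✓ 00110✓ 01000✓ 01010✓ 01100✓ 01110✓ 10010✓ 10011✓ 10101✓ 10111✓ 11000✓ 11001✓ 11010✓ 11011✓ 11100✓ 11101✓
Round 1: -0011 -1000✓ -1010✓ -1100✓ 0-000✓ 0-100✓ 0-110✓ 00-00✓ 001-0✓ 01-00✓ 01-10✓ 010-0✓ 011-0✓ 1-010✓ 1-011✓ 1-101 10-11 1001-✓ 101-1 11-00✓ 11-01✓ 110-0✓ 110-1✓ 1100-✓ 1101-✓ 1110-✓
Round 2: -1-00 -10-0 0--00 0-1-0 01--0 1-01- 11-0- 110--
PIs = {-0011, -1-00, -10-0, 0--00, 0-1-0, 01--0, 1-01-, 1-101, 10-11, 101-1, 11-0-, 110--}
Coverage chart:
  m0: 0--00 ←essential
  m3: -0011 ←essential
  m4: 0--00,0-1-0
  m6: 0-1-0 ←essential
  m8: -1-00,-10-0,0--00,01--0
  m10: -10-0,01--0
  m12: -1-00,0--00,0-1-0,01--0
  m14: 0-1-0,01--0
  m18: 1-01- ←essential
  m19: -0011,1-01-,10-11
  m21: 1-101,101-1
  m23: 10-11,101-1
  m24: -1-00,-10-0,11-0-,110--
  m26: -10-0,1-01-,110--
  m27: 1-01-,110--
  m28: -1-00,11-0-
  m29: 1-101,11-0-
Essential: -0011, 0--00, 0-1-0, 1-01-

NO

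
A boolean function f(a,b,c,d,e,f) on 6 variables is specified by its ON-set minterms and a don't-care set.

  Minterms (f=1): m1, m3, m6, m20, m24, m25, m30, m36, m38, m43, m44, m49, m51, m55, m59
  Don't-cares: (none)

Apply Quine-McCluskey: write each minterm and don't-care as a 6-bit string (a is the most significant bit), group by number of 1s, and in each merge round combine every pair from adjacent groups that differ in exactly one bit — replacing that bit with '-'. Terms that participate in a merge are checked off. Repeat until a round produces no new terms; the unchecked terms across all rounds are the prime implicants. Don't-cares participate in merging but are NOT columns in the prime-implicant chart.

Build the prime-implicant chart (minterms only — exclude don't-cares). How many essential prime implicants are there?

9

[col 0] 000001*, 000011*, 000110*, 010100, 011000*, 011001*, 011110, 100100*, 100110*, 101011*, 101100*, 110001*, 110011*, 110111*, 111011*
[col 1] -00110, 0000-1, 01100-, 1-1011, 10-100, 1001-0, 11-011, 110-11, 1100-1
Prime implicants: -00110, 0000-1, 010100, 01100-, 011110, 1-1011, 10-100, 1001-0, 11-011, 110-11, 1100-1
PI chart (minterm → PIs covering it):
  1 | 0000-1  (sole → essential)
  3 | 0000-1  (sole → essential)
  6 | -00110  (sole → essential)
  20 | 010100  (sole → essential)
  24 | 01100-  (sole → essential)
  25 | 01100-  (sole → essential)
  30 | 011110  (sole → essential)
  36 | 10-100,1001-0
  38 | -00110,1001-0
  43 | 1-1011  (sole → essential)
  44 | 10-100  (sole → essential)
  49 | 1100-1  (sole → essential)
  51 | 11-011,110-11,1100-1
  55 | 110-11  (sole → essential)
  59 | 1-1011,11-011
Essential prime implicants: -00110, 0000-1, 010100, 01100-, 011110, 1-1011, 10-100, 110-11, 1100-1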